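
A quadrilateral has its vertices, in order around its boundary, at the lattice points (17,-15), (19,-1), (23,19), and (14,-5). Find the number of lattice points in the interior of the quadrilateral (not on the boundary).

By the shoelace formula, twice the signed area is |[17·(-1) − 19·(-15)] + [19·19 − 23·(-1)] + [23·(-5) − 14·19] + [14·(-15) − 17·(-5)]| = 146, so the area is 73.
The number of boundary lattice points is Σ gcd(|Δx|,|Δy|) = gcd(2,14) + gcd(4,20) + gcd(9,24) + gcd(3,10) = 2+4+3+1 = 10.
By Pick's theorem A = I + B/2 − 1, so I = 73 − 10/2 + 1 = 69.

69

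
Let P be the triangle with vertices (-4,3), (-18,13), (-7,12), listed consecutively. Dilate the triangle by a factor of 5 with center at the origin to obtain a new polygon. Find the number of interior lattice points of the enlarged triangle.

1186

By the shoelace formula, twice the signed area is |((-4)·13 − (-18)·3) + ((-18)·12 − (-7)·13) + ((-7)·3 − (-4)·12)| = 96, so the area is 48.
Along each edge there are gcd(|Δx|,|Δy|)+1 lattice points, so counting each shared vertex once the boundary has gcd(14,10) + gcd(11,1) + gcd(3,9) = 2+1+3 = 6.
Scaling by 5 multiplies the area by 5² = 25 (so the new area is 1200) and multiplies the boundary lattice-point count by 5, giving 30.
By Pick's theorem, the interior count of the dilated polygon is 1200 − 30/2 + 1 = 1186.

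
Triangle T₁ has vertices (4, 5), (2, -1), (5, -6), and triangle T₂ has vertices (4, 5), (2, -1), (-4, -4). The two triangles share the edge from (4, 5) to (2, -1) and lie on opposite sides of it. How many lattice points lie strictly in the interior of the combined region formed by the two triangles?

27

The union is the simple quadrilateral with vertices (4, 5), (5, -6), (2, -1), (-4, -4) in order.
By the shoelace formula, twice the signed area is |(4·(-6) − 5·5) + (5·(-1) − 2·(-6)) + (2·(-4) − (-4)·(-1)) + ((-4)·5 − 4·(-4))| = 58, so the area is 29.
The number of boundary lattice points is Σ gcd(|Δx|,|Δy|) = gcd(1,11) + gcd(3,5) + gcd(6,3) + gcd(8,9) = 1+1+3+1 = 6.
By Pick's theorem I = A − B/2 + 1 = 29 − 6/2 + 1 = 27.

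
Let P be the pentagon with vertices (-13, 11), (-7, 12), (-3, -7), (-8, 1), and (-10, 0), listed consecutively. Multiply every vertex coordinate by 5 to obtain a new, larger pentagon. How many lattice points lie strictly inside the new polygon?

Using the shoelace formula, 2A = |[(-13)·12 − (-7)·11] + [(-7)·(-7) − (-3)·12] + [(-3)·1 − (-8)·(-7)] + [(-8)·0 − (-10)·1] + [(-10)·11 − (-13)·0]| = 153, so the area is 153/2.
Along each edge there are gcd(|Δx|,|Δy|)+1 lattice points, so counting each shared vertex once the boundary has gcd(6,1) + gcd(4,19) + gcd(5,8) + gcd(2,1) + gcd(3,11) = 1+1+1+1+1 = 5.
Scaling by 5 multiplies the area by 5² = 25 (so the new area is 1912.5) and multiplies the boundary lattice-point count by 5, giving 25.
By Pick's theorem, the interior count of the dilated polygon is 1912.5 − 25/2 + 1 = 1901.

1901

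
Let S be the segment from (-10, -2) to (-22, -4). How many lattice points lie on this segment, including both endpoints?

The number of lattice points on a segment between lattice points is gcd(|Δx|,|Δy|) + 1 = gcd(12,2) + 1 = 2 + 1 = 3.

3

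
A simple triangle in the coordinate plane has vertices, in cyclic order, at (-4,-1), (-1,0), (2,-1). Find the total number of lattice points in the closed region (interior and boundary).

The shoelace formula gives twice the area as |((-4)·0 − (-1)·(-1)) + ((-1)·(-1) − 2·0) + (2·(-1) − (-4)·(-1))| = 6, so the area is 3.
Along each edge there are gcd(|Δx|,|Δy|)+1 lattice points, so counting each shared vertex once the boundary has gcd(3,1) + gcd(3,1) + gcd(6,0) = 1+1+6 = 8.
Pick's theorem gives I = A − B/2 + 1 = 3 − 8/2 + 1 = 0, so the closed region contains I + B = 0 + 8 = 8 lattice points.

8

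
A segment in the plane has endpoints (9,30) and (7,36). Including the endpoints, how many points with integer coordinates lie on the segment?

The number of lattice points on a segment between lattice points is gcd(|Δx|,|Δy|) + 1 = gcd(2,6) + 1 = 2 + 1 = 3.

3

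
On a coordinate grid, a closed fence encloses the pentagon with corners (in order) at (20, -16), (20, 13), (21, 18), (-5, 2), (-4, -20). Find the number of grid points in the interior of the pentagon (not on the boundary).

668

The shoelace formula gives twice the area as |(20·13 − 20·(-16)) + (20·18 − 21·13) + (21·2 − (-5)·18) + ((-5)·(-20) − (-4)·2) + ((-4)·(-16) − 20·(-20))| = 1371, so the area is 685.5.
The number of boundary lattice points is Σ gcd(|Δx|,|Δy|) = gcd(0,29) + gcd(1,5) + gcd(26,16) + gcd(1,22) + gcd(24,4) = 29+1+2+1+4 = 37.
By Pick's theorem A = I + B/2 − 1, so I = 685.5 − 37/2 + 1 = 668.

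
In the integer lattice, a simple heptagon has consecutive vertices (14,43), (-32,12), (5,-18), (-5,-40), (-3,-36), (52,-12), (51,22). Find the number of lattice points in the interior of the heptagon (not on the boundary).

3686

Using the shoelace formula, 2A = |[14·12 − (-32)·43] + [(-32)·(-18) − 5·12] + [5·(-40) − (-5)·(-18)] + [(-5)·(-36) − (-3)·(-40)] + [(-3)·(-12) − 52·(-36)] + [52·22 − 51·(-12)] + [51·43 − 14·22]| = 7379, so the area is 3689.5.
Summing gcd(|Δx|,|Δy|) over the edges gives the boundary count: gcd(46,31) + gcd(37,30) + gcd(10,22) + gcd(2,4) + gcd(55,24) + gcd(1,34) + gcd(37,21) = 1+1+2+2+1+1+1 = 9.
Pick's theorem gives I = A − B/2 + 1 = 3689.5 − 9/2 + 1 = 3686.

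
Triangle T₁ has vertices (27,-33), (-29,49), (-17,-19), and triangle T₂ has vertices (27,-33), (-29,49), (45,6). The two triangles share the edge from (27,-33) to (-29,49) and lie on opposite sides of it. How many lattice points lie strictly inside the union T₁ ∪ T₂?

3238

The union is the simple quadrilateral with vertices (27,-33), (-17,-19), (-29,49), (45,6) in order.
Using the shoelace formula, 2A = |(27·(-19) − (-17)·(-33)) + ((-17)·49 − (-29)·(-19)) + ((-29)·6 − 45·49) + (45·(-33) − 27·6)| = 6484, so the area is 3242.
Along each edge there are gcd(|Δx|,|Δy|)+1 lattice points, so counting each shared vertex once the boundary has gcd(44,14) + gcd(12,68) + gcd(74,43) + gcd(18,39) = 2+4+1+3 = 10.
By Pick's theorem I = A − B/2 + 1 = 3242 − 10/2 + 1 = 3238.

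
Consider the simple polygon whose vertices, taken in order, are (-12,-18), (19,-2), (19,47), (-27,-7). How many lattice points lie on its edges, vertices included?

53

The number of boundary lattice points is Σ gcd(|Δx|,|Δy|) = gcd(31,16) + gcd(0,49) + gcd(46,54) + gcd(15,11) = 1+49+2+1 = 53.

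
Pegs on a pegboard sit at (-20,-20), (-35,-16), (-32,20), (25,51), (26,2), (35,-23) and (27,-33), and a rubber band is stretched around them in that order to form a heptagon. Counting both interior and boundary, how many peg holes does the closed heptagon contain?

Using the shoelace formula, 2A = |((-20)·(-16) − (-35)·(-20)) + ((-35)·20 − (-32)·(-16)) + ((-32)·51 − 25·20) + (25·2 − 26·51) + (26·(-23) − 35·2) + (35·(-33) − 27·(-23)) + (27·(-20) − (-20)·(-33))| = 7402, so the area is 3701.
The number of boundary lattice points is Σ gcd(|Δx|,|Δy|) = gcd(15,4) + gcd(3,36) + gcd(57,31) + gcd(1,49) + gcd(9,25) + gcd(8,10) + gcd(47,13) = 1+3+1+1+1+2+1 = 10.
Pick's theorem gives I = A − B/2 + 1 = 3701 − 10/2 + 1 = 3697, so the closed region contains I + B = 3697 + 10 = 3707 lattice points.

3707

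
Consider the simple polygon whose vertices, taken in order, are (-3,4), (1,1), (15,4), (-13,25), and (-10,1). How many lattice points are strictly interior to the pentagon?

299

By the shoelace formula, twice the signed area is |((-3)·1 − 1·4) + (1·4 − 15·1) + (15·25 − (-13)·4) + ((-13)·1 − (-10)·25) + ((-10)·4 − (-3)·1)| = 609, so the area is 609/2.
Along each edge there are gcd(|Δx|,|Δy|)+1 lattice points, so counting each shared vertex once the boundary has gcd(4,3) + gcd(14,3) + gcd(28,21) + gcd(3,24) + gcd(7,3) = 1+1+7+3+1 = 13.
By Pick's theorem A = I + B/2 − 1, so I = 609/2 − 13/2 + 1 = 299.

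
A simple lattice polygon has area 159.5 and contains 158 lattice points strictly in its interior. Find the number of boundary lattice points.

5

Pick's theorem gives A = I + B/2 − 1, so B = 2(A − I + 1) = 2(159.5 − 158 + 1) = 5.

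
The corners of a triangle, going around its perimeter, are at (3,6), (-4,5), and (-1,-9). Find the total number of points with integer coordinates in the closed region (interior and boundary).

Using the shoelace formula, 2A = |(3·5 − (-4)·6) + ((-4)·(-9) − (-1)·5) + ((-1)·6 − 3·(-9))| = 101, so the area is 101/2.
The number of boundary lattice points is Σ gcd(|Δx|,|Δy|) = gcd(7,1) + gcd(3,14) + gcd(4,15) = 1+1+1 = 3.
Pick's theorem gives I = A − B/2 + 1 = 101/2 − 3/2 + 1 = 50, so the closed region contains I + B = 50 + 3 = 53 lattice points.

53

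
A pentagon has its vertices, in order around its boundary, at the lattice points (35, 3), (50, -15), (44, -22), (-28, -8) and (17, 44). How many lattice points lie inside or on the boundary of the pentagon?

Using the shoelace formula, 2A = |[35·(-15) − 50·3] + [50·(-22) − 44·(-15)] + [44·(-8) − (-28)·(-22)] + [(-28)·44 − 17·(-8)] + [17·3 − 35·44]| = 4668, so the area is 2334.
Summing gcd(|Δx|,|Δy|) over the edges gives the boundary count: gcd(15,18) + gcd(6,7) + gcd(72,14) + gcd(45,52) + gcd(18,41) = 3+1+2+1+1 = 8.
Pick's theorem gives I = A − B/2 + 1 = 2334 − 8/2 + 1 = 2331, so the closed region contains I + B = 2331 + 8 = 2339 lattice points.

2339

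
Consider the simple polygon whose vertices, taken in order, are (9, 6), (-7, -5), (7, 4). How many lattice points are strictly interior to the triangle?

4

Using the shoelace formula, 2A = |(9·(-5) − (-7)·6) + ((-7)·4 − 7·(-5)) + (7·6 − 9·4)| = 10, so the area is 5.
Along each edge there are gcd(|Δx|,|Δy|)+1 lattice points, so counting each shared vertex once the boundary has gcd(16,11) + gcd(14,9) + gcd(2,2) = 1+1+2 = 4.
By Pick's theorem A = I + B/2 − 1, so I = 5 − 4/2 + 1 = 4.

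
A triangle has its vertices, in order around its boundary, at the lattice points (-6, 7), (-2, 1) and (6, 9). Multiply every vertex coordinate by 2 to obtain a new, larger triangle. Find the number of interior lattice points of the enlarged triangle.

149

Using the shoelace formula, 2A = |((-6)·1 − (-2)·7) + ((-2)·9 − 6·1) + (6·7 − (-6)·9)| = 80, so the area is 40.
Along each edge there are gcd(|Δx|,|Δy|)+1 lattice points, so counting each shared vertex once the boundary has gcd(4,6) + gcd(8,8) + gcd(12,2) = 2+8+2 = 12.
Scaling by 2 multiplies the area by 2² = 4 (so the new area is 160) and multiplies the boundary lattice-point count by 2, giving 24.
By Pick's theorem, the interior count of the dilated polygon is 160 − 24/2 + 1 = 149.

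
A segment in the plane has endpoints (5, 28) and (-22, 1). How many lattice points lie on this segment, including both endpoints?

28

The number of lattice points on a segment between lattice points is gcd(|Δx|,|Δy|) + 1 = gcd(27,27) + 1 = 27 + 1 = 28.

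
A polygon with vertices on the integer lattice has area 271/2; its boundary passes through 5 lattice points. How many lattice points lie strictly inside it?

Pick's theorem A = I + B/2 − 1 rearranges to I = A − B/2 + 1 = 271/2 − 5/2 + 1 = 134.

134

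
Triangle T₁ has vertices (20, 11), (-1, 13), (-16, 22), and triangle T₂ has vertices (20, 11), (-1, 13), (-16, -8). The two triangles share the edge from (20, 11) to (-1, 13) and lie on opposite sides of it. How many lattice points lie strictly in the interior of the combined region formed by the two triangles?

The union is the simple quadrilateral with vertices (20, 11), (-16, 22), (-1, 13), (-16, -8) in order.
Using the shoelace formula, 2A = |[20·22 − (-16)·11] + [(-16)·13 − (-1)·22] + [(-1)·(-8) − (-16)·13] + [(-16)·11 − 20·(-8)]| = 630, so the area is 315.
Along each edge there are gcd(|Δx|,|Δy|)+1 lattice points, so counting each shared vertex once the boundary has gcd(36,11) + gcd(15,9) + gcd(15,21) + gcd(36,19) = 1+3+3+1 = 8.
By Pick's theorem I = A − B/2 + 1 = 315 − 8/2 + 1 = 312.

312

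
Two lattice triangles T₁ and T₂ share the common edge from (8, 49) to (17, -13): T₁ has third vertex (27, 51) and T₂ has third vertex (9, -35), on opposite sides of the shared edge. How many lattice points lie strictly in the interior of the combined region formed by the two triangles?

943

The union is the simple quadrilateral with vertices (8, 49), (27, 51), (17, -13), (9, -35) in order.
By the shoelace formula, twice the signed area is |[8·51 − 27·49] + [27·(-13) − 17·51] + [17·(-35) − 9·(-13)] + [9·49 − 8·(-35)]| = 1890, so the area is 945.
The number of boundary lattice points is Σ gcd(|Δx|,|Δy|) = gcd(19,2) + gcd(10,64) + gcd(8,22) + gcd(1,84) = 1+2+2+1 = 6.
By Pick's theorem I = A − B/2 + 1 = 945 − 6/2 + 1 = 943.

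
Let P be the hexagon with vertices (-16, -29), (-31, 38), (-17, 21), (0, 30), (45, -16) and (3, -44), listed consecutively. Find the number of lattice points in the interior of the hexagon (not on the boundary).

3039

By the shoelace formula, twice the signed area is |((-16)·38 − (-31)·(-29)) + ((-31)·21 − (-17)·38) + ((-17)·30 − 0·21) + (0·(-16) − 45·30) + (45·(-44) − 3·(-16)) + (3·(-29) − (-16)·(-44))| = 6095, so the area is 3047.5.
Summing gcd(|Δx|,|Δy|) over the edges gives the boundary count: gcd(15,67) + gcd(14,17) + gcd(17,9) + gcd(45,46) + gcd(42,28) + gcd(19,15) = 1+1+1+1+14+1 = 19.
Pick's theorem gives I = A − B/2 + 1 = 3047.5 − 19/2 + 1 = 3039.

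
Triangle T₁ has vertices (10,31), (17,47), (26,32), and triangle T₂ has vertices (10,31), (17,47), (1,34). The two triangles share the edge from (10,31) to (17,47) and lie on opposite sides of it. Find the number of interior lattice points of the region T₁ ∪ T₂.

The union is the simple quadrilateral with vertices (10,31), (26,32), (17,47), (1,34) in order.
Using the shoelace formula, 2A = |(10·32 − 26·31) + (26·47 − 17·32) + (17·34 − 1·47) + (1·31 − 10·34)| = 414, so the area is 207.
The number of boundary lattice points is Σ gcd(|Δx|,|Δy|) = gcd(16,1) + gcd(9,15) + gcd(16,13) + gcd(9,3) = 1+3+1+3 = 8.
By Pick's theorem I = A − B/2 + 1 = 207 − 8/2 + 1 = 204.

204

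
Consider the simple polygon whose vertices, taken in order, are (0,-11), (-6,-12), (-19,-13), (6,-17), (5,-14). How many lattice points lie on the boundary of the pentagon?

5

The number of boundary lattice points is Σ gcd(|Δx|,|Δy|) = gcd(6,1) + gcd(13,1) + gcd(25,4) + gcd(1,3) + gcd(5,3) = 1+1+1+1+1 = 5.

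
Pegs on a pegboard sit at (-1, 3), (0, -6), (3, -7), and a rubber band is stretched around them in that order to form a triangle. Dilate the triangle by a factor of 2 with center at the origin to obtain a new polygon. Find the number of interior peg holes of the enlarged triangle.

By the shoelace formula, twice the signed area is |[(-1)·(-6) − 0·3] + [0·(-7) − 3·(-6)] + [3·3 − (-1)·(-7)]| = 26, so the area is 13.
Summing gcd(|Δx|,|Δy|) over the edges gives the boundary count: gcd(1,9) + gcd(3,1) + gcd(4,10) = 1+1+2 = 4.
Scaling by 2 multiplies the area by 2² = 4 (so the new area is 52) and multiplies the boundary lattice-point count by 2, giving 8.
By Pick's theorem, the interior count of the dilated polygon is 52 − 8/2 + 1 = 49.

49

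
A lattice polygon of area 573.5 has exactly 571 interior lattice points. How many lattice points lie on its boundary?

7

Pick's theorem gives A = I + B/2 − 1, so B = 2(A − I + 1) = 2(573.5 − 571 + 1) = 7.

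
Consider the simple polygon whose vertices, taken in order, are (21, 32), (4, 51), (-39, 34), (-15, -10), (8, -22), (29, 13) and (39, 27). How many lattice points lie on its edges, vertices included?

17

The number of boundary lattice points is Σ gcd(|Δx|,|Δy|) = gcd(17,19) + gcd(43,17) + gcd(24,44) + gcd(23,12) + gcd(21,35) + gcd(10,14) + gcd(18,5) = 1+1+4+1+7+2+1 = 17.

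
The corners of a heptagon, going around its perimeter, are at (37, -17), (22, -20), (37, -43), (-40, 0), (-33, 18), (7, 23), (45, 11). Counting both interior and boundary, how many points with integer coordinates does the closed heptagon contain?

3023

The shoelace formula gives twice the area as |(37·(-20) − 22·(-17)) + (22·(-43) − 37·(-20)) + (37·0 − (-40)·(-43)) + ((-40)·18 − (-33)·0) + ((-33)·23 − 7·18) + (7·11 − 45·23) + (45·(-17) − 37·11)| = 6027, so the area is 3013.5.
The number of boundary lattice points is Σ gcd(|Δx|,|Δy|) = gcd(15,3) + gcd(15,23) + gcd(77,43) + gcd(7,18) + gcd(40,5) + gcd(38,12) + gcd(8,28) = 3+1+1+1+5+2+4 = 17.
Pick's theorem gives I = A − B/2 + 1 = 3013.5 − 17/2 + 1 = 3006, so the closed region contains I + B = 3006 + 17 = 3023 lattice points.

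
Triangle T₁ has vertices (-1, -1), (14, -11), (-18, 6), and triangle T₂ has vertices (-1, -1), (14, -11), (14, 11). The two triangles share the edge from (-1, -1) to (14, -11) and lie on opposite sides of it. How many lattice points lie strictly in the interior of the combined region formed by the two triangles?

The union is the simple quadrilateral with vertices (-1, -1), (-18, 6), (14, -11), (14, 11) in order.
Using the shoelace formula, 2A = |((-1)·6 − (-18)·(-1)) + ((-18)·(-11) − 14·6) + (14·11 − 14·(-11)) + (14·(-1) − (-1)·11)| = 395, so the area is 197.5.
The number of boundary lattice points is Σ gcd(|Δx|,|Δy|) = gcd(17,7) + gcd(32,17) + gcd(0,22) + gcd(15,12) = 1+1+22+3 = 27.
By Pick's theorem I = A − B/2 + 1 = 197.5 − 27/2 + 1 = 185.

185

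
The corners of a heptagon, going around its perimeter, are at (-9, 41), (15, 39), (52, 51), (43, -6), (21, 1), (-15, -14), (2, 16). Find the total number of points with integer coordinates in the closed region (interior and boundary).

2422

The shoelace formula gives twice the area as |[(-9)·39 − 15·41] + [15·51 − 52·39] + [52·(-6) − 43·51] + [43·1 − 21·(-6)] + [21·(-14) − (-15)·1] + [(-15)·16 − 2·(-14)] + [2·41 − (-9)·16]| = 4830, so the area is 2415.
Summing gcd(|Δx|,|Δy|) over the edges gives the boundary count: gcd(24,2) + gcd(37,12) + gcd(9,57) + gcd(22,7) + gcd(36,15) + gcd(17,30) + gcd(11,25) = 2+1+3+1+3+1+1 = 12.
Pick's theorem gives I = A − B/2 + 1 = 2415 − 12/2 + 1 = 2410, so the closed region contains I + B = 2410 + 12 = 2422 lattice points.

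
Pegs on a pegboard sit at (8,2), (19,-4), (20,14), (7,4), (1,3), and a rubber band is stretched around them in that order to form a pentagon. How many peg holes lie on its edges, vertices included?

Summing gcd(|Δx|,|Δy|) over the edges gives the boundary count: gcd(11,6) + gcd(1,18) + gcd(13,10) + gcd(6,1) + gcd(7,1) = 1+1+1+1+1 = 5.

5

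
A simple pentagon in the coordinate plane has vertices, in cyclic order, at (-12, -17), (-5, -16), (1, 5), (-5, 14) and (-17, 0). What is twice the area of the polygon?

664

Using the shoelace formula, 2A = |((-12)·(-16) − (-5)·(-17)) + ((-5)·5 − 1·(-16)) + (1·14 − (-5)·5) + ((-5)·0 − (-17)·14) + ((-17)·(-17) − (-12)·0)| = 664, so the area is 332.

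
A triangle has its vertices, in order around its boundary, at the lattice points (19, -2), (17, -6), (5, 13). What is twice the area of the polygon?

86

The shoelace formula gives twice the area as |[19·(-6) − 17·(-2)] + [17·13 − 5·(-6)] + [5·(-2) − 19·13]| = 86, so the area is 43.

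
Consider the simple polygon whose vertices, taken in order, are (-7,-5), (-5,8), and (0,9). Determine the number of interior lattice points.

28

By the shoelace formula, twice the signed area is |((-7)·8 − (-5)·(-5)) + ((-5)·9 − 0·8) + (0·(-5) − (-7)·9)| = 63, so the area is 31.5.
Summing gcd(|Δx|,|Δy|) over the edges gives the boundary count: gcd(2,13) + gcd(5,1) + gcd(7,14) = 1+1+7 = 9.
By Pick's theorem A = I + B/2 − 1, so I = 31.5 − 9/2 + 1 = 28.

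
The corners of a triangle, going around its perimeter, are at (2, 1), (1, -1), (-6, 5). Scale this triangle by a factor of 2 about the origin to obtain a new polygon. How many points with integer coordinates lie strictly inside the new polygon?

Using the shoelace formula, 2A = |[2·(-1) − 1·1] + [1·5 − (-6)·(-1)] + [(-6)·1 − 2·5]| = 20, so the area is 10.
Summing gcd(|Δx|,|Δy|) over the edges gives the boundary count: gcd(1,2) + gcd(7,6) + gcd(8,4) = 1+1+4 = 6.
Scaling by 2 multiplies the area by 2² = 4 (so the new area is 40) and multiplies the boundary lattice-point count by 2, giving 12.
By Pick's theorem, the interior count of the dilated polygon is 40 − 12/2 + 1 = 35.

35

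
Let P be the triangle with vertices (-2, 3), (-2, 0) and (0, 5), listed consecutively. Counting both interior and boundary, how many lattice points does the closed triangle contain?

Using the shoelace formula, 2A = |[(-2)·0 − (-2)·3] + [(-2)·5 − 0·0] + [0·3 − (-2)·5]| = 6, so the area is 3.
Along each edge there are gcd(|Δx|,|Δy|)+1 lattice points, so counting each shared vertex once the boundary has gcd(0,3) + gcd(2,5) + gcd(2,2) = 3+1+2 = 6.
Pick's theorem gives I = A − B/2 + 1 = 3 − 6/2 + 1 = 1, so the closed region contains I + B = 1 + 6 = 7 lattice points.

7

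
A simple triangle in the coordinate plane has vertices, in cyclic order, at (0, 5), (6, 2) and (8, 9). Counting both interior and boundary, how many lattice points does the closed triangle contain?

The shoelace formula gives twice the area as |(0·2 − 6·5) + (6·9 − 8·2) + (8·5 − 0·9)| = 48, so the area is 24.
The number of boundary lattice points is Σ gcd(|Δx|,|Δy|) = gcd(6,3) + gcd(2,7) + gcd(8,4) = 3+1+4 = 8.
Pick's theorem gives I = A − B/2 + 1 = 24 − 8/2 + 1 = 21, so the closed region contains I + B = 21 + 8 = 29 lattice points.

29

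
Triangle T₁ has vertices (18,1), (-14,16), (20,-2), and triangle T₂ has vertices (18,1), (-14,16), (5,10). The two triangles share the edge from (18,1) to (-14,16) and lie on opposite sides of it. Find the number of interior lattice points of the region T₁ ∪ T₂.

78

The union is the simple quadrilateral with vertices (18,1), (20,-2), (-14,16), (5,10) in order.
The shoelace formula gives twice the area as |(18·(-2) − 20·1) + (20·16 − (-14)·(-2)) + ((-14)·10 − 5·16) + (5·1 − 18·10)| = 159, so the area is 79.5.
Along each edge there are gcd(|Δx|,|Δy|)+1 lattice points, so counting each shared vertex once the boundary has gcd(2,3) + gcd(34,18) + gcd(19,6) + gcd(13,9) = 1+2+1+1 = 5.
By Pick's theorem I = A − B/2 + 1 = 79.5 − 5/2 + 1 = 78.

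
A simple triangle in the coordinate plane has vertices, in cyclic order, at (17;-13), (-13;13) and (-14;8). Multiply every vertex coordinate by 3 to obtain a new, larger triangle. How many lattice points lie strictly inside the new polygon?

The shoelace formula gives twice the area as |[17·13 − (-13)·(-13)] + [(-13)·8 − (-14)·13] + [(-14)·(-13) − 17·8]| = 176, so the area is 88.
The number of boundary lattice points is Σ gcd(|Δx|,|Δy|) = gcd(30,26) + gcd(1,5) + gcd(31,21) = 2+1+1 = 4.
Scaling by 3 multiplies the area by 3² = 9 (so the new area is 792) and multiplies the boundary lattice-point count by 3, giving 12.
By Pick's theorem, the interior count of the dilated polygon is 792 − 12/2 + 1 = 787.

787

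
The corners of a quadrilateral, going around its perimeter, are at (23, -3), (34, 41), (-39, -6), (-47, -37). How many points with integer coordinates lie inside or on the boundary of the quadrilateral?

2305

By the shoelace formula, twice the signed area is |(23·41 − 34·(-3)) + (34·(-6) − (-39)·41) + ((-39)·(-37) − (-47)·(-6)) + ((-47)·(-3) − 23·(-37))| = 4593, so the area is 2296.5.
Summing gcd(|Δx|,|Δy|) over the edges gives the boundary count: gcd(11,44) + gcd(73,47) + gcd(8,31) + gcd(70,34) = 11+1+1+2 = 15.
Pick's theorem gives I = A − B/2 + 1 = 2296.5 − 15/2 + 1 = 2290, so the closed region contains I + B = 2290 + 15 = 2305 lattice points.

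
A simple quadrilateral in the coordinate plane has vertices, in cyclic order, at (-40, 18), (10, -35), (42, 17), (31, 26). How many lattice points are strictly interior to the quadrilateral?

2509

The shoelace formula gives twice the area as |((-40)·(-35) − 10·18) + (10·17 − 42·(-35)) + (42·26 − 31·17) + (31·18 − (-40)·26)| = 5023, so the area is 5023/2.
Along each edge there are gcd(|Δx|,|Δy|)+1 lattice points, so counting each shared vertex once the boundary has gcd(50,53) + gcd(32,52) + gcd(11,9) + gcd(71,8) = 1+4+1+1 = 7.
Pick's theorem gives I = A − B/2 + 1 = 5023/2 − 7/2 + 1 = 2509.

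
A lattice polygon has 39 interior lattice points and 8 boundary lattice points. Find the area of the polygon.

42

Pick's theorem states A = I + B/2 − 1, so A = 39 + 8/2 − 1 = 42.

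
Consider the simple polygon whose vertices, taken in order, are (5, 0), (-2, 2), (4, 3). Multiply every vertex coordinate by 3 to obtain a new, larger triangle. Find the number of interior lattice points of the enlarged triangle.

82

By the shoelace formula, twice the signed area is |[5·2 − (-2)·0] + [(-2)·3 − 4·2] + [4·0 − 5·3]| = 19, so the area is 9.5.
Along each edge there are gcd(|Δx|,|Δy|)+1 lattice points, so counting each shared vertex once the boundary has gcd(7,2) + gcd(6,1) + gcd(1,3) = 1+1+1 = 3.
Scaling by 3 multiplies the area by 3² = 9 (so the new area is 85.5) and multiplies the boundary lattice-point count by 3, giving 9.
By Pick's theorem, the interior count of the dilated polygon is 85.5 − 9/2 + 1 = 82.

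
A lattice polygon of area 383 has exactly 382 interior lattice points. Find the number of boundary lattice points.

Pick's theorem gives A = I + B/2 − 1, so B = 2(A − I + 1) = 2(383 − 382 + 1) = 4.

4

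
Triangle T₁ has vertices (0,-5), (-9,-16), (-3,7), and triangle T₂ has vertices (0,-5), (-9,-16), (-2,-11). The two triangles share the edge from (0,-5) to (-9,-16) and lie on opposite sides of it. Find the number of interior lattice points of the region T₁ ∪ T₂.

84

The union is the simple quadrilateral with vertices (0,-5), (-3,7), (-9,-16), (-2,-11) in order.
The shoelace formula gives twice the area as |[0·7 − (-3)·(-5)] + [(-3)·(-16) − (-9)·7] + [(-9)·(-11) − (-2)·(-16)] + [(-2)·(-5) − 0·(-11)]| = 173, so the area is 173/2.
Along each edge there are gcd(|Δx|,|Δy|)+1 lattice points, so counting each shared vertex once the boundary has gcd(3,12) + gcd(6,23) + gcd(7,5) + gcd(2,6) = 3+1+1+2 = 7.
By Pick's theorem I = A − B/2 + 1 = 173/2 − 7/2 + 1 = 84.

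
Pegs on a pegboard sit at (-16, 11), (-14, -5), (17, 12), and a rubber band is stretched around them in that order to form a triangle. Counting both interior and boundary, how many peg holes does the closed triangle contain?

By the shoelace formula, twice the signed area is |[(-16)·(-5) − (-14)·11] + [(-14)·12 − 17·(-5)] + [17·11 − (-16)·12]| = 530, so the area is 265.
Summing gcd(|Δx|,|Δy|) over the edges gives the boundary count: gcd(2,16) + gcd(31,17) + gcd(33,1) = 2+1+1 = 4.
Pick's theorem gives I = A − B/2 + 1 = 265 − 4/2 + 1 = 264, so the closed region contains I + B = 264 + 4 = 268 lattice points.

268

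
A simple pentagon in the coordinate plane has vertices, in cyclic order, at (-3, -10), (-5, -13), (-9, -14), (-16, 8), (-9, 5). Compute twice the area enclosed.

257

By the shoelace formula, twice the signed area is |[(-3)·(-13) − (-5)·(-10)] + [(-5)·(-14) − (-9)·(-13)] + [(-9)·8 − (-16)·(-14)] + [(-16)·5 − (-9)·8] + [(-9)·(-10) − (-3)·5]| = 257, so the area is 257/2.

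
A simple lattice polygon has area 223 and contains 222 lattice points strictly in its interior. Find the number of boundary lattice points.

4

Pick's theorem gives A = I + B/2 − 1, so B = 2(A − I + 1) = 2(223 − 222 + 1) = 4.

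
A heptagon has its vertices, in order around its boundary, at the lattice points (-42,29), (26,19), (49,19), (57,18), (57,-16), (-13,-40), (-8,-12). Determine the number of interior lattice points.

3727

By the shoelace formula, twice the signed area is |((-42)·19 − 26·29) + (26·19 − 49·19) + (49·18 − 57·19) + (57·(-16) − 57·18) + (57·(-40) − (-13)·(-16)) + ((-13)·(-12) − (-8)·(-40)) + ((-8)·29 − (-42)·(-12))| = 7516, so the area is 3758.
The number of boundary lattice points is Σ gcd(|Δx|,|Δy|) = gcd(68,10) + gcd(23,0) + gcd(8,1) + gcd(0,34) + gcd(70,24) + gcd(5,28) + gcd(34,41) = 2+23+1+34+2+1+1 = 64.
By Pick's theorem A = I + B/2 − 1, so I = 3758 − 64/2 + 1 = 3727.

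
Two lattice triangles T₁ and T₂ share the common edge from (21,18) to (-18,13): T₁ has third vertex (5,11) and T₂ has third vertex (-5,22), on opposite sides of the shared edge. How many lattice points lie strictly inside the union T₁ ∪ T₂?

The union is the simple quadrilateral with vertices (21,18), (5,11), (-18,13), (-5,22) in order.
By the shoelace formula, twice the signed area is |[21·11 − 5·18] + [5·13 − (-18)·11] + [(-18)·22 − (-5)·13] + [(-5)·18 − 21·22]| = 479, so the area is 479/2.
The number of boundary lattice points is Σ gcd(|Δx|,|Δy|) = gcd(16,7) + gcd(23,2) + gcd(13,9) + gcd(26,4) = 1+1+1+2 = 5.
By Pick's theorem I = A − B/2 + 1 = 479/2 − 5/2 + 1 = 238.

238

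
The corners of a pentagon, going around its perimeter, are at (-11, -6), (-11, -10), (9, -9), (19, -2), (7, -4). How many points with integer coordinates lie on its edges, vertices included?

The number of boundary lattice points is Σ gcd(|Δx|,|Δy|) = gcd(0,4) + gcd(20,1) + gcd(10,7) + gcd(12,2) + gcd(18,2) = 4+1+1+2+2 = 10.

10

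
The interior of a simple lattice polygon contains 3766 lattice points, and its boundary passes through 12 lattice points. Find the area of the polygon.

By Pick's theorem, A = I + B/2 − 1 = 3766 + 12/2 − 1 = 3771.

3771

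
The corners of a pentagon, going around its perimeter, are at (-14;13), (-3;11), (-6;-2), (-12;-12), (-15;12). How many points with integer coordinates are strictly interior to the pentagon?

170

By the shoelace formula, twice the signed area is |[(-14)·11 − (-3)·13] + [(-3)·(-2) − (-6)·11] + [(-6)·(-12) − (-12)·(-2)] + [(-12)·12 − (-15)·(-12)] + [(-15)·13 − (-14)·12]| = 346, so the area is 173.
The number of boundary lattice points is Σ gcd(|Δx|,|Δy|) = gcd(11,2) + gcd(3,13) + gcd(6,10) + gcd(3,24) + gcd(1,1) = 1+1+2+3+1 = 8.
By Pick's theorem A = I + B/2 − 1, so I = 173 − 8/2 + 1 = 170.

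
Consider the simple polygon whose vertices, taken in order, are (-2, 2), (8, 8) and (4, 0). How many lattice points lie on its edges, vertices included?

Along each edge there are gcd(|Δx|,|Δy|)+1 lattice points, so counting each shared vertex once the boundary has gcd(10,6) + gcd(4,8) + gcd(6,2) = 2+4+2 = 8.

8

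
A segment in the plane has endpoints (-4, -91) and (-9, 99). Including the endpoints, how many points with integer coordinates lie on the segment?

The number of lattice points on a segment between lattice points is gcd(|Δx|,|Δy|) + 1 = gcd(5,190) + 1 = 5 + 1 = 6.

6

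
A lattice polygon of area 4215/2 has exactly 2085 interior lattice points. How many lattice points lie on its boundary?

Pick's theorem gives A = I + B/2 − 1, so B = 2(A − I + 1) = 2(4215/2 − 2085 + 1) = 47.

47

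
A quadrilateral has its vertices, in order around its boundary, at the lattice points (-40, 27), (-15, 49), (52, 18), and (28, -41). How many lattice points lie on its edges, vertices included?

71

Summing gcd(|Δx|,|Δy|) over the edges gives the boundary count: gcd(25,22) + gcd(67,31) + gcd(24,59) + gcd(68,68) = 1+1+1+68 = 71.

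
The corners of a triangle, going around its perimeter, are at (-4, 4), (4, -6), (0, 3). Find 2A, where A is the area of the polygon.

32

The shoelace formula gives twice the area as |((-4)·(-6) − 4·4) + (4·3 − 0·(-6)) + (0·4 − (-4)·3)| = 32, so the area is 16.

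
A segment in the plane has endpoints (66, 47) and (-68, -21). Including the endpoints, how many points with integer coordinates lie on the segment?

The number of lattice points on a segment between lattice points is gcd(|Δx|,|Δy|) + 1 = gcd(134,68) + 1 = 2 + 1 = 3.

3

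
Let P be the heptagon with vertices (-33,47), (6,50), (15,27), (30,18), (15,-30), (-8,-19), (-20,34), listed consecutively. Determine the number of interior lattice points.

2601

Using the shoelace formula, 2A = |[(-33)·50 − 6·47] + [6·27 − 15·50] + [15·18 − 30·27] + [30·(-30) − 15·18] + [15·(-19) − (-8)·(-30)] + [(-8)·34 − (-20)·(-19)] + [(-20)·47 − (-33)·34]| = 5225, so the area is 2612.5.
Summing gcd(|Δx|,|Δy|) over the edges gives the boundary count: gcd(39,3) + gcd(9,23) + gcd(15,9) + gcd(15,48) + gcd(23,11) + gcd(12,53) + gcd(13,13) = 3+1+3+3+1+1+13 = 25.
Pick's theorem gives I = A − B/2 + 1 = 2612.5 − 25/2 + 1 = 2601.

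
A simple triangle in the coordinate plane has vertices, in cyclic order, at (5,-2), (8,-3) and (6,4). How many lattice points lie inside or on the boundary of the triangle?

12

The shoelace formula gives twice the area as |[5·(-3) − 8·(-2)] + [8·4 − 6·(-3)] + [6·(-2) − 5·4]| = 19, so the area is 19/2.
The number of boundary lattice points is Σ gcd(|Δx|,|Δy|) = gcd(3,1) + gcd(2,7) + gcd(1,6) = 1+1+1 = 3.
Pick's theorem gives I = A − B/2 + 1 = 19/2 − 3/2 + 1 = 9, so the closed region contains I + B = 9 + 3 = 12 lattice points.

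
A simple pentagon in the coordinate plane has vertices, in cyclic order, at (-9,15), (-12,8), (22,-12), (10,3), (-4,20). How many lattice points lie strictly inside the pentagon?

292

By the shoelace formula, twice the signed area is |((-9)·8 − (-12)·15) + ((-12)·(-12) − 22·8) + (22·3 − 10·(-12)) + (10·20 − (-4)·3) + ((-4)·15 − (-9)·20)| = 594, so the area is 297.
Summing gcd(|Δx|,|Δy|) over the edges gives the boundary count: gcd(3,7) + gcd(34,20) + gcd(12,15) + gcd(14,17) + gcd(5,5) = 1+2+3+1+5 = 12.
Pick's theorem gives I = A − B/2 + 1 = 297 − 12/2 + 1 = 292.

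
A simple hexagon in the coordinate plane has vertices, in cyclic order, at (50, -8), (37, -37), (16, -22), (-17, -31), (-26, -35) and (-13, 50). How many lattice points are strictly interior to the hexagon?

3500

Using the shoelace formula, 2A = |[50·(-37) − 37·(-8)] + [37·(-22) − 16·(-37)] + [16·(-31) − (-17)·(-22)] + [(-17)·(-35) − (-26)·(-31)] + [(-26)·50 − (-13)·(-35)] + [(-13)·(-8) − 50·50]| = 7008, so the area is 3504.
Summing gcd(|Δx|,|Δy|) over the edges gives the boundary count: gcd(13,29) + gcd(21,15) + gcd(33,9) + gcd(9,4) + gcd(13,85) + gcd(63,58) = 1+3+3+1+1+1 = 10.
By Pick's theorem A = I + B/2 − 1, so I = 3504 − 10/2 + 1 = 3500.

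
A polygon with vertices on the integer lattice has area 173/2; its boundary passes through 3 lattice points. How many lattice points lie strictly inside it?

From Pick's theorem, I = A − B/2 + 1 = 173/2 − 3/2 + 1 = 86.

86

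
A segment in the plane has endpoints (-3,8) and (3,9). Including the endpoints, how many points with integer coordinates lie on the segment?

2

The number of lattice points on a segment between lattice points is gcd(|Δx|,|Δy|) + 1 = gcd(6,1) + 1 = 1 + 1 = 2.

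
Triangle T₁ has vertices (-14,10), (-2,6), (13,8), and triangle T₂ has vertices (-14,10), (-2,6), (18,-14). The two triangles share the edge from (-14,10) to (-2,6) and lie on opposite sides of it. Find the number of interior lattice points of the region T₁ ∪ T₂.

The union is the simple quadrilateral with vertices (-14,10), (13,8), (-2,6), (18,-14) in order.
Using the shoelace formula, 2A = |[(-14)·8 − 13·10] + [13·6 − (-2)·8] + [(-2)·(-14) − 18·6] + [18·10 − (-14)·(-14)]| = 244, so the area is 122.
Summing gcd(|Δx|,|Δy|) over the edges gives the boundary count: gcd(27,2) + gcd(15,2) + gcd(20,20) + gcd(32,24) = 1+1+20+8 = 30.
By Pick's theorem I = A − B/2 + 1 = 122 − 30/2 + 1 = 108.

108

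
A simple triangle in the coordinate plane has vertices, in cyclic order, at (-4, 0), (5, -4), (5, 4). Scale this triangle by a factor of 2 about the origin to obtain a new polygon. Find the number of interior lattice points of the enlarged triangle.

Using the shoelace formula, 2A = |[(-4)·(-4) − 5·0] + [5·4 − 5·(-4)] + [5·0 − (-4)·4]| = 72, so the area is 36.
The number of boundary lattice points is Σ gcd(|Δx|,|Δy|) = gcd(9,4) + gcd(0,8) + gcd(9,4) = 1+8+1 = 10.
Scaling by 2 multiplies the area by 2² = 4 (so the new area is 144) and multiplies the boundary lattice-point count by 2, giving 20.
By Pick's theorem, the interior count of the dilated polygon is 144 − 20/2 + 1 = 135.

135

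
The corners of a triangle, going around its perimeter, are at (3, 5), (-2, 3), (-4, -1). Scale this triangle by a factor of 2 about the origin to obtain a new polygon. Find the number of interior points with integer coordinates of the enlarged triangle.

Using the shoelace formula, 2A = |[3·3 − (-2)·5] + [(-2)·(-1) − (-4)·3] + [(-4)·5 − 3·(-1)]| = 16, so the area is 8.
The number of boundary lattice points is Σ gcd(|Δx|,|Δy|) = gcd(5,2) + gcd(2,4) + gcd(7,6) = 1+2+1 = 4.
Scaling by 2 multiplies the area by 2² = 4 (so the new area is 32) and multiplies the boundary lattice-point count by 2, giving 8.
By Pick's theorem, the interior count of the dilated polygon is 32 − 8/2 + 1 = 29.

29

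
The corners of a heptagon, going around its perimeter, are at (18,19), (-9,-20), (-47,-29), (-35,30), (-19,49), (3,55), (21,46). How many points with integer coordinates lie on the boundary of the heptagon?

20

The number of boundary lattice points is Σ gcd(|Δx|,|Δy|) = gcd(27,39) + gcd(38,9) + gcd(12,59) + gcd(16,19) + gcd(22,6) + gcd(18,9) + gcd(3,27) = 3+1+1+1+2+9+3 = 20.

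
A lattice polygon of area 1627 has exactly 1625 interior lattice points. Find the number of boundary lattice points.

6

Pick's theorem gives A = I + B/2 − 1, so B = 2(A − I + 1) = 2(1627 − 1625 + 1) = 6.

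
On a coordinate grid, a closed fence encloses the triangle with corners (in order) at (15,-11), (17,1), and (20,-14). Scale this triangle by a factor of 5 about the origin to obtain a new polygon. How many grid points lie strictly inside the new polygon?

811

By the shoelace formula, twice the signed area is |(15·1 − 17·(-11)) + (17·(-14) − 20·1) + (20·(-11) − 15·(-14))| = 66, so the area is 33.
Along each edge there are gcd(|Δx|,|Δy|)+1 lattice points, so counting each shared vertex once the boundary has gcd(2,12) + gcd(3,15) + gcd(5,3) = 2+3+1 = 6.
Scaling by 5 multiplies the area by 5² = 25 (so the new area is 825) and multiplies the boundary lattice-point count by 5, giving 30.
By Pick's theorem, the interior count of the dilated polygon is 825 − 30/2 + 1 = 811.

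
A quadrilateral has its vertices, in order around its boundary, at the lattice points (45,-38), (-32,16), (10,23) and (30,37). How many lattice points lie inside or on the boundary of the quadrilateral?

By the shoelace formula, twice the signed area is |(45·16 − (-32)·(-38)) + ((-32)·23 − 10·16) + (10·37 − 30·23) + (30·(-38) − 45·37)| = 4517, so the area is 2258.5.
Along each edge there are gcd(|Δx|,|Δy|)+1 lattice points, so counting each shared vertex once the boundary has gcd(77,54) + gcd(42,7) + gcd(20,14) + gcd(15,75) = 1+7+2+15 = 25.
Pick's theorem gives I = A − B/2 + 1 = 2258.5 − 25/2 + 1 = 2247, so the closed region contains I + B = 2247 + 25 = 2272 lattice points.

2272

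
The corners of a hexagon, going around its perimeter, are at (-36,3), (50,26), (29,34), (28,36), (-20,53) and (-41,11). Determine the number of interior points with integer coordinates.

Using the shoelace formula, 2A = |[(-36)·26 − 50·3] + [50·34 − 29·26] + [29·36 − 28·34] + [28·53 − (-20)·36] + [(-20)·11 − (-41)·53] + [(-41)·3 − (-36)·11]| = 4382, so the area is 2191.
Summing gcd(|Δx|,|Δy|) over the edges gives the boundary count: gcd(86,23) + gcd(21,8) + gcd(1,2) + gcd(48,17) + gcd(21,42) + gcd(5,8) = 1+1+1+1+21+1 = 26.
Pick's theorem gives I = A − B/2 + 1 = 2191 − 26/2 + 1 = 2179.

2179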